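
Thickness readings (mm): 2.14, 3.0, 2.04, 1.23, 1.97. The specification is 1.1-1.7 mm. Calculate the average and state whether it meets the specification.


Average = 2.08 mm
Within specification: No

Sum = 10.38
Average = 10.38 / 5 = 2.08 mm
Specification range: 1.1 to 1.7 mm
Within spec: No


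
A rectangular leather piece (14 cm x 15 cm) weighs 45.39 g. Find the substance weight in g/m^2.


Area = 14 x 15 = 210 cm^2
SW = 45.39 / 210 x 10000 = 2161.4 g/m^2


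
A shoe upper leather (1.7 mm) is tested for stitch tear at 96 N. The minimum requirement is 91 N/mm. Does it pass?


STS = 56.5 N/mm
Passes: No

STS = 96 / 1.7 = 56.5 N/mm
Minimum required: 91 N/mm
Passes: No


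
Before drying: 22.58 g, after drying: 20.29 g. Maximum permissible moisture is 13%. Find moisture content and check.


MC = (22.58 - 20.29) / 22.58 x 100 = 10.1%
Maximum: 13%
Acceptable: Yes


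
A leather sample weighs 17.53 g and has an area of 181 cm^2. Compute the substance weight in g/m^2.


Substance weight = mass / area x 10000
SW = 17.53 / 181 x 10000
SW = 968.5 g/m^2


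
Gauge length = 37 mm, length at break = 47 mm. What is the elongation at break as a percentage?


27.0%

Extension = 47 - 37 = 10 mm
Elongation = 10 / 37 x 100 = 27.0%


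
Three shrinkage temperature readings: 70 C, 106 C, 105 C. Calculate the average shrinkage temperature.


Average = (70 + 106 + 105) / 3
Average = 281 / 3 = 93.7 C


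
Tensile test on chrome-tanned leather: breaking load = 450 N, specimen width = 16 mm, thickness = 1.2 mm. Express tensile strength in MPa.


Cross-section = 16 x 1.2 = 19.2 mm^2
TS = 450 / 19.2 = 23.44 MPa
(1 N/mm^2 = 1 MPa)


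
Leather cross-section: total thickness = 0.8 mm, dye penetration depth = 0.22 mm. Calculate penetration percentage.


27.5%


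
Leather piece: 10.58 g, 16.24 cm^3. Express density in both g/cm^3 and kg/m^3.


0.651 g/cm^3
651 kg/m^3

Density = 10.58 / 16.24 = 0.651 g/cm^3
Convert: 0.651 x 1000 = 651 kg/m^3


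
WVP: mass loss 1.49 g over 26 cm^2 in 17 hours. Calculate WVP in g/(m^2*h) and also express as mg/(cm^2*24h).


WVP = 33.71 g/(m^2*h)
Daily rate = 80.90 mg/(cm^2*24h)

WVP = 1.49 / (26 x 17) x 10000 = 33.71 g/(m^2*h)
Mass loss in mg = 1.49 x 1000 = 1490 mg
Per cm^2 per 24h in mg: 1490 x 24 / (26 x 17) = 35760 / 442 = 80.90 mg/(cm^2*24h)


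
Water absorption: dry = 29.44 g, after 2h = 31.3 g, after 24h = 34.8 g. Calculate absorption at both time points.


WA (2h) = (31.3 - 29.44) / 29.44 x 100 = 6.3%
WA (24h) = (34.8 - 29.44) / 29.44 x 100 = 18.2%


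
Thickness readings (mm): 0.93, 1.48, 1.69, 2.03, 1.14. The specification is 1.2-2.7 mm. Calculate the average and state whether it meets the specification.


Average = 1.45 mm
Within specification: Yes


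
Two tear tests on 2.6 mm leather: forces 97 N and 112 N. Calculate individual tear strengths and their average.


Tear 1 = 97 / 2.6 = 37.3 N/mm
Tear 2 = 112 / 2.6 = 43.1 N/mm
Average = (37.3 + 43.1) / 2 = 40.2 N/mm


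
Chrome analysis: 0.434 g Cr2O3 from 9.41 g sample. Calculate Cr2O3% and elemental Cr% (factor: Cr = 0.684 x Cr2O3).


Cr2O3 = 4.61%
Cr = 3.15%

Cr2O3% = 0.434 / 9.41 x 100 = 4.61%
Cr% = 4.61 x 0.684 = 3.15%


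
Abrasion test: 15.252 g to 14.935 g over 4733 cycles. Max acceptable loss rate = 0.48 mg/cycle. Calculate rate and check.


Loss = 15.252 - 14.935 = 0.317 g
Rate = 0.317 g / 4733 cycles x 1000 = 0.067 mg/cycle
Max = 0.48 mg/cycle
Passes: Yes


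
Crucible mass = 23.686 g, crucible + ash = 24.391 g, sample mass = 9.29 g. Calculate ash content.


Ash mass = 0.705 g
Ash content = 7.59%

Ash mass = 24.391 - 23.686 = 0.705 g
Ash% = 0.705 / 9.29 x 100 = 7.59%


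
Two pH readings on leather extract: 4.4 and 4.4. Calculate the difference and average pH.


Difference = |4.4 - 4.4| = 0.0
Average = (4.4 + 4.4) / 2 = 4.40


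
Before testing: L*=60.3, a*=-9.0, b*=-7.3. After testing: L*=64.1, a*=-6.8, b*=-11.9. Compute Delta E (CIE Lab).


dL = 64.1 - 60.3 = 3.8
da = -6.8 - (-9.0) = 2.2
db = -11.9 - (-7.3) = -4.6
dE = sqrt((3.8)^2 + (2.2)^2 + (-4.6)^2) = 6.36


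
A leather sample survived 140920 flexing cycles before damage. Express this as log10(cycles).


log10(140920) = 5.15


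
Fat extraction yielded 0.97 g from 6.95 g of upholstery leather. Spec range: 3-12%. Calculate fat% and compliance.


Fat content = 14.0%
Compliant: No

Fat% = 0.97 / 6.95 x 100 = 14.0%
Spec range: 3-12%
Compliant: No


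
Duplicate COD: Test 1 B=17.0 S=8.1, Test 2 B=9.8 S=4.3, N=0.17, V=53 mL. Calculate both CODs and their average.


COD1 = (17.0 - 8.1) x 0.17 x 8000 / 53 = 228.4 mg/L
COD2 = (9.8 - 4.3) x 0.17 x 8000 / 53 = 141.1 mg/L
Average = (228.4 + 141.1) / 2 = 184.8 mg/L


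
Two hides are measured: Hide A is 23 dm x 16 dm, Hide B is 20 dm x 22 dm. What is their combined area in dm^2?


Hide A area = 23 x 16 = 368 dm^2
Hide B area = 20 x 22 = 440 dm^2
Total = 368 + 440 = 808 dm^2


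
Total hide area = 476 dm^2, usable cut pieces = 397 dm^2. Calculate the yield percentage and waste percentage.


Yield = 83.4%
Waste = 16.6%


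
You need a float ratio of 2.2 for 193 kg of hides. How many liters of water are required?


Water = hide weight x target ratio
Water = 193 x 2.2 = 424.6 L


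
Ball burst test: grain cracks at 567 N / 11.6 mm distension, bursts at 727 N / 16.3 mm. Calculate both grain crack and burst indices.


Crack index = 48.9 N/mm
Burst index = 44.6 N/mm

Crack index = 567 / 11.6 = 48.9 N/mm
Burst index = 727 / 16.3 = 44.6 N/mm


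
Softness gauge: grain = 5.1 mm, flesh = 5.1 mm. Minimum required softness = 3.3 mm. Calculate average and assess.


Average = (5.1 + 5.1) / 2 = 5.10 mm
Minimum = 3.3 mm
Meets requirement: Yes


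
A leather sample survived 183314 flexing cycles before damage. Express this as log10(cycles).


5.26

log10(183314) = 5.26


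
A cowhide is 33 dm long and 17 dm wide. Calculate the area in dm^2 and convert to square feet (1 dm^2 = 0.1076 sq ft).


Area = 33 x 17 = 561 dm^2
Conversion: 561 x 0.1076 = 60.36 sq ft


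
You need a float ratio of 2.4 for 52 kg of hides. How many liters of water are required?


124.8 L

Water = hide weight x target ratio
Water = 52 x 2.4 = 124.8 L


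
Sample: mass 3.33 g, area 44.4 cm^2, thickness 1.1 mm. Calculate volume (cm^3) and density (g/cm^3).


Volume = 4.884 cm^3
Density = 0.682 g/cm^3


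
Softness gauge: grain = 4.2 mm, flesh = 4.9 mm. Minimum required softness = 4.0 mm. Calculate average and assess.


Average softness = 4.55 mm
Meets requirement: Yes

Average = (4.2 + 4.9) / 2 = 4.55 mm
Minimum = 4.0 mm
Meets requirement: Yes


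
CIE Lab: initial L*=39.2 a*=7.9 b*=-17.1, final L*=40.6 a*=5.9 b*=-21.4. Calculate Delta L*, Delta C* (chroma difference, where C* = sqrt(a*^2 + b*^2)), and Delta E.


Delta L* = 1.4
Delta C* = 3.36
Delta E = 4.94

Delta L* = 40.6 - 39.2 = 1.4
C1* = sqrt((7.9)^2 + (-17.1)^2) = 18.837
C2* = sqrt((5.9)^2 + (-21.4)^2) = 22.198
Delta C* = 22.198 - 18.837 = 3.36
Delta E = sqrt((1.4)^2 + (-2.0)^2 + (-4.3)^2) = 4.94


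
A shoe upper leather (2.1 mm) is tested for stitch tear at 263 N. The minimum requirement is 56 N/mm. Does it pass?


STS = 263 / 2.1 = 125.2 N/mm
Minimum required: 56 N/mm
Passes: Yes


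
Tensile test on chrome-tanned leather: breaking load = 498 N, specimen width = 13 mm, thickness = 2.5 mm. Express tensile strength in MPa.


15.32 MPa

Cross-section = 13 x 2.5 = 32.5 mm^2
TS = 498 / 32.5 = 15.32 MPa
(1 N/mm^2 = 1 MPa)


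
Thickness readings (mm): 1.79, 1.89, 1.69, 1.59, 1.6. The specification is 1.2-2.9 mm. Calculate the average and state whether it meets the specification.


Average = 1.71 mm
Within specification: Yes


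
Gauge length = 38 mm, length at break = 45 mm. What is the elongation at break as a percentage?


18.4%

Extension = 45 - 38 = 7 mm
Elongation = 7 / 38 x 100 = 18.4%


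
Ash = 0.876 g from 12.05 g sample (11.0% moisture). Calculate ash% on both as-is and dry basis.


As-is ash = 7.27%
Dry-basis ash = 8.17%


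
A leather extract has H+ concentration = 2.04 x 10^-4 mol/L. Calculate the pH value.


pH = -log10[H+]
pH = -log10(2.04 x 10^-4) = 3.69


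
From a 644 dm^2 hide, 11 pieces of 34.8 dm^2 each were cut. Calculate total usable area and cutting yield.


Total usable = 11 x 34.8 = 382.8 dm^2
Yield = 382.8 / 644 x 100 = 59.4%


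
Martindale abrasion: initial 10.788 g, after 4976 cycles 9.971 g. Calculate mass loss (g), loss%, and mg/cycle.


Loss = 10.788 - 9.971 = 0.817 g
Loss% = 0.817 / 10.788 x 100 = 7.57%
Rate = 0.817 / 4976 x 1000 = 0.164 mg/cycle


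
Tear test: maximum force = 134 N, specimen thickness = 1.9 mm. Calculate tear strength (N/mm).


70.5 N/mm

Tear strength = force / thickness
Tear = 134 / 1.9 = 70.5 N/mm


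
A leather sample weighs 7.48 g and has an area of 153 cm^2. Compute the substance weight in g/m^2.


Substance weight = mass / area x 10000
SW = 7.48 / 153 x 10000
SW = 488.9 g/m^2


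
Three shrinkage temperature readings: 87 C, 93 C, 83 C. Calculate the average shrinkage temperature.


87.7 C


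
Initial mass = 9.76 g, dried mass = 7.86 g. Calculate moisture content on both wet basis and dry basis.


Wet basis = 19.5%
Dry basis = 24.2%

Moisture lost = 9.76 - 7.86 = 1.90 g
Wet basis MC = 1.90 / 9.76 x 100 = 19.5%
Dry basis MC = 1.90 / 7.86 x 100 = 24.2%


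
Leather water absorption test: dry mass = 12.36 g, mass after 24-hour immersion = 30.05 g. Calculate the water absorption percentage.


143.1%

Water absorbed = 30.05 - 12.36 = 17.69 g
WA% = 17.69 / 12.36 x 100 = 143.1%


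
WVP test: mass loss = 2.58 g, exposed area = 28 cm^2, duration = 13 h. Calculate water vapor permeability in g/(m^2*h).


70.88 g/(m^2*h)


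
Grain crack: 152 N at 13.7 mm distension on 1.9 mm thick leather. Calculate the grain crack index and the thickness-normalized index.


Crack index = 152 / 13.7 = 11.1 N/mm
Normalized = 11.1 / 1.9 = 5.8 N/mm per mm


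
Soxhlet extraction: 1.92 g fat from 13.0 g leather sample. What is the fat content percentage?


Fat content = 1.92 / 13.0 x 100
Fat = 14.8%


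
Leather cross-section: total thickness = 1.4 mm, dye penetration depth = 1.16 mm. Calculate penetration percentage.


Penetration% = 1.16 / 1.4 x 100
Penetration = 82.9%


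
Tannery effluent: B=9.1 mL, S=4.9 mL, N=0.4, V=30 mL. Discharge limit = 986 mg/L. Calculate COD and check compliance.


COD = (9.1 - 4.9) x 0.4 x 8000 / 30 = 448.0 mg/L
Limit: 986 mg/L
Compliant: Yes


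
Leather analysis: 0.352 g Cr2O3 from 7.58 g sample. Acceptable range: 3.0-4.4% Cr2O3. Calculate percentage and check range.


Cr2O3 = 4.64%
Within range: No


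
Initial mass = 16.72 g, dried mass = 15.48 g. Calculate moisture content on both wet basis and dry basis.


Moisture lost = 16.72 - 15.48 = 1.24 g
Wet basis MC = 1.24 / 16.72 x 100 = 7.4%
Dry basis MC = 1.24 / 15.48 x 100 = 8.0%


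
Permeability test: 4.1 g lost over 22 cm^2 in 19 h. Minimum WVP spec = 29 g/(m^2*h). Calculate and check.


WVP = 98.09 g/(m^2*h)
Meets specification: Yes

WVP = 4.1 / (22 x 19) x 10000 = 98.09 g/(m^2*h)
Minimum: 29 g/(m^2*h)
Meets spec: Yes


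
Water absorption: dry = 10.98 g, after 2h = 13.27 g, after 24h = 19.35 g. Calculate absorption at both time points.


WA (2h) = (13.27 - 10.98) / 10.98 x 100 = 20.9%
WA (24h) = (19.35 - 10.98) / 10.98 x 100 = 76.2%


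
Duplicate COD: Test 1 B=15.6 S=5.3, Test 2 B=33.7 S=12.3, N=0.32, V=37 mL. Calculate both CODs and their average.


COD1 = 712.6 mg/L
COD2 = 1480.6 mg/L
Average = 1096.6 mg/L

COD1 = (15.6 - 5.3) x 0.32 x 8000 / 37 = 712.6 mg/L
COD2 = (33.7 - 12.3) x 0.32 x 8000 / 37 = 1480.6 mg/L
Average = (712.6 + 1480.6) / 2 = 1096.6 mg/L


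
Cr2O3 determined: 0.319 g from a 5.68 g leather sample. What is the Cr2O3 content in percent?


Cr2O3% = 0.319 / 5.68 x 100
Cr2O3% = 5.62%


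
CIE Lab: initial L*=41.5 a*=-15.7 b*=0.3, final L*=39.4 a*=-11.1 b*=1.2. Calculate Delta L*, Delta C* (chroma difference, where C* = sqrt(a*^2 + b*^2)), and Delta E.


Delta L* = 39.4 - 41.5 = -2.1
C1* = sqrt((-15.7)^2 + (0.3)^2) = 15.703
C2* = sqrt((-11.1)^2 + (1.2)^2) = 11.165
Delta C* = 11.165 - 15.703 = -4.54
Delta E = sqrt((-2.1)^2 + (4.6)^2 + (0.9)^2) = 5.14


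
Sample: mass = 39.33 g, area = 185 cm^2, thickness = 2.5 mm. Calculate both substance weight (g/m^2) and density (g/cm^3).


Substance weight = 2125.9 g/m^2
Density = 0.850 g/cm^3

SW = 39.33 / 185 x 10000 = 2125.9 g/m^2
Volume = 185 x 2.5 / 10 = 46.25 cm^3
Density = 39.33 / 46.25 = 0.850 g/cm^3


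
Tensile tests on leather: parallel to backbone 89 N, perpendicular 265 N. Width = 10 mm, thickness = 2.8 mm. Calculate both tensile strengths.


Area = 10 x 2.8 = 28.0 mm^2
TS (parallel) = 89 / 28.0 = 3.18 N/mm^2
TS (perpendicular) = 265 / 28.0 = 9.46 N/mm^2


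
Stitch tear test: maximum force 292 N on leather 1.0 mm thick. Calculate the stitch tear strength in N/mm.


292.0 N/mm


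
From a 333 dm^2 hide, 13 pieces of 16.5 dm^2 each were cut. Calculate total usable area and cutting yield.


Usable area = 214.5 dm^2
Yield = 64.4%

Total usable = 13 x 16.5 = 214.5 dm^2
Yield = 214.5 / 333 x 100 = 64.4%


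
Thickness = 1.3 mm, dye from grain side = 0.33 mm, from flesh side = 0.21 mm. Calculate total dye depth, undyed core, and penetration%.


Total dyed = 0.54 mm
Undyed core = 0.76 mm
Penetration = 41.5%

Total dyed = 0.33 + 0.21 = 0.54 mm
Undyed core = 1.3 - 0.54 = 0.76 mm
Penetration = 0.54 / 1.3 x 100 = 41.5%


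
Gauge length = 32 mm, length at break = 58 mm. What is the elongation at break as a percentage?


Extension = 58 - 32 = 26 mm
Elongation = 26 / 32 x 100 = 81.3%


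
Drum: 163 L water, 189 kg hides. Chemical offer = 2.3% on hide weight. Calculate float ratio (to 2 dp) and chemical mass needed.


Float ratio = 0.86
Chemical needed = 4.347 kg

Float ratio = 163 / 189 = 0.86
Chemical = 189 x 2.3 / 100 = 4.347 kg


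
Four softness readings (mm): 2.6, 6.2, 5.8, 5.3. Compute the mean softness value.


Sum = 2.6 + 6.2 + 5.8 + 5.3
Mean = 19.9 / 4 = 4.98 mm


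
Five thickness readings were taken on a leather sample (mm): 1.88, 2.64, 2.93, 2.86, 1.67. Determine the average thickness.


2.40 mm


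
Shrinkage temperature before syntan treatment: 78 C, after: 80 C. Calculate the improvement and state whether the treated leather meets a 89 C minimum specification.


Improvement = 2 C
Meets 89 C spec: No

Improvement = 80 - 78 = 2 C
Spec check: 80 C >= 89 C? No


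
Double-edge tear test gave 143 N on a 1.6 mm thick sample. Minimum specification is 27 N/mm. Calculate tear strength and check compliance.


Tear strength = 143 / 1.6 = 89.4 N/mm
Required minimum = 27 N/mm
Compliant: Yes


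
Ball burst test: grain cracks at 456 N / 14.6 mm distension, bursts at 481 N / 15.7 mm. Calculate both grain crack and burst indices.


Crack index = 456 / 14.6 = 31.2 N/mm
Burst index = 481 / 15.7 = 30.6 N/mm


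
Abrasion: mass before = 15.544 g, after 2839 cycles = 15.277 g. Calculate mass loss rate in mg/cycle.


0.094 mg/cycle

Mass loss = 15.544 - 15.277 = 0.267 g
Rate = 0.267 / 2839 x 1000 = 0.094 mg/cycle


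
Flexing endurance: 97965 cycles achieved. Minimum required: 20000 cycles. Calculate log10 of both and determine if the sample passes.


Achieved: log10 = 4.99
Required: log10 = 4.30
Passes: Yes

log10(97965) = 4.99
log10(20000) = 4.30
Passes: Yes


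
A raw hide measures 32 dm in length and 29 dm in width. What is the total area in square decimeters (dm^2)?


Area = length x width
Area = 32 x 29 = 928 dm^2


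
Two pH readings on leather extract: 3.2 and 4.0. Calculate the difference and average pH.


Difference = 0.8
Average pH = 3.60

Difference = |3.2 - 4.0| = 0.8
Average = (3.2 + 4.0) / 2 = 3.60


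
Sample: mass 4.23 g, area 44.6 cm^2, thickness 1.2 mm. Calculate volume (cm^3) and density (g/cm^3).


Thickness in cm = 1.2 / 10 = 0.12 cm
Volume = 44.6 x 0.12 = 5.352 cm^3
Density = 4.23 / 5.352 = 0.790 g/cm^3


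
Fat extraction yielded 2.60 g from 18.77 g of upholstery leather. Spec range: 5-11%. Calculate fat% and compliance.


Fat% = 2.60 / 18.77 x 100 = 13.9%
Spec range: 5-11%
Compliant: No


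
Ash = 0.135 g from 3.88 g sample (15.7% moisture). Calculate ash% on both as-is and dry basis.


As-is ash = 3.48%
Dry-basis ash = 4.13%

As-is ash% = 0.135 / 3.88 x 100 = 3.48%
Dry mass = 3.88 x (100 - 15.7) / 100 = 3.27084 g
Dry-basis ash% = 0.135 / 3.27084 x 100 = 4.13%


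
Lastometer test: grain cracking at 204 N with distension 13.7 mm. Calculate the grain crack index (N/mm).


14.9 N/mm

Grain crack index = force / distension
Index = 204 / 13.7 = 14.9 N/mm


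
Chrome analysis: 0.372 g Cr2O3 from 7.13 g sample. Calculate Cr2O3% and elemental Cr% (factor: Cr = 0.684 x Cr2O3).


Cr2O3 = 5.22%
Cr = 3.57%


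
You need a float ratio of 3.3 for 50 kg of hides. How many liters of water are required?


Water = hide weight x target ratio
Water = 50 x 3.3 = 165.0 L


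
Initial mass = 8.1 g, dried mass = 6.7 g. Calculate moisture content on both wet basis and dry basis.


Moisture lost = 8.1 - 6.7 = 1.40 g
Wet basis MC = 1.40 / 8.1 x 100 = 17.3%
Dry basis MC = 1.40 / 6.7 x 100 = 20.9%


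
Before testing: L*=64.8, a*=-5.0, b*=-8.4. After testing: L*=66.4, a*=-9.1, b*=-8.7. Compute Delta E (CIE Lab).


dL = 66.4 - 64.8 = 1.6
da = -9.1 - (-5.0) = -4.1
db = -8.7 - (-8.4) = -0.3
dE = sqrt((1.6)^2 + (-4.1)^2 + (-0.3)^2) = 4.41


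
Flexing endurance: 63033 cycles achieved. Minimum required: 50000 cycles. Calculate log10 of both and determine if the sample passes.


Achieved: log10 = 4.80
Required: log10 = 4.70
Passes: Yes


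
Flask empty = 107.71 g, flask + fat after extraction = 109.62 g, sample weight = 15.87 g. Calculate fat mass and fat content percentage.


Fat mass = 1.91 g
Fat content = 12.0%

Fat mass = 109.62 - 107.71 = 1.91 g
Fat% = 1.91 / 15.87 x 100 = 12.0%


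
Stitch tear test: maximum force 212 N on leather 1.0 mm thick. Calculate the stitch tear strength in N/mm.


Stitch tear strength = force / thickness
STS = 212 / 1.0 = 212.0 N/mm


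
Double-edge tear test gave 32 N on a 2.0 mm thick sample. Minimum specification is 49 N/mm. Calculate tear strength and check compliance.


Tear strength = 16.0 N/mm
Compliant: No

Tear strength = 32 / 2.0 = 16.0 N/mm
Required minimum = 49 N/mm
Compliant: No


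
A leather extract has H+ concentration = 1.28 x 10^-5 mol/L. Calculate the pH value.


pH = 4.89


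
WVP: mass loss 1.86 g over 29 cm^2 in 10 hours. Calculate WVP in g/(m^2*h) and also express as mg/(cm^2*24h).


WVP = 64.14 g/(m^2*h)
Daily rate = 153.93 mg/(cm^2*24h)

WVP = 1.86 / (29 x 10) x 10000 = 64.14 g/(m^2*h)
Mass loss in mg = 1.86 x 1000 = 1860 mg
Per cm^2 per 24h in mg: 1860 x 24 / (29 x 10) = 44640 / 290 = 153.93 mg/(cm^2*24h)


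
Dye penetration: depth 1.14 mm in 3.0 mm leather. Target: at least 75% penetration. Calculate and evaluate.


Penetration = 38.0%
Meets target: No

Penetration = 1.14 / 3.0 x 100 = 38.0%
Target: 75%
Meets target: No


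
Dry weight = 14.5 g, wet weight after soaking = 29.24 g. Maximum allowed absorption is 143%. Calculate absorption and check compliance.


WA = (29.24 - 14.5) / 14.5 x 100 = 101.7%
Maximum allowed: 143%
Compliant: Yes


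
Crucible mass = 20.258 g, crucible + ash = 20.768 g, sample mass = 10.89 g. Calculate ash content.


Ash mass = 20.768 - 20.258 = 0.510 g
Ash% = 0.510 / 10.89 x 100 = 4.68%


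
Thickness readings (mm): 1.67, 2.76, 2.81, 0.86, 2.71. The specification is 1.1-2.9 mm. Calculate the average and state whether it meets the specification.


Sum = 10.81
Average = 10.81 / 5 = 2.16 mm
Specification range: 1.1 to 2.9 mm
Within spec: Yes


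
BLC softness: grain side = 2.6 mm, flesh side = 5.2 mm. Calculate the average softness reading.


3.90 mm

Average = (2.6 + 5.2) / 2
Average = 3.90 mm


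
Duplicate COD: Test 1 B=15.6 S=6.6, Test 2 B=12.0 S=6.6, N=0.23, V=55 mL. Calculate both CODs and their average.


COD1 = (15.6 - 6.6) x 0.23 x 8000 / 55 = 301.1 mg/L
COD2 = (12.0 - 6.6) x 0.23 x 8000 / 55 = 180.7 mg/L
Average = (301.1 + 180.7) / 2 = 240.9 mg/L


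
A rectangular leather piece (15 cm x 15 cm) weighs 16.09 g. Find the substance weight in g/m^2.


Area = 15 x 15 = 225 cm^2
SW = 16.09 / 225 x 10000 = 715.1 g/m^2


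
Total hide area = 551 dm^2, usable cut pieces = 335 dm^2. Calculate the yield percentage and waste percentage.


Yield = 60.8%
Waste = 39.2%


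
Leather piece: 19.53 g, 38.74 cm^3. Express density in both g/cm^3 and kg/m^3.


0.504 g/cm^3
504 kg/m^3

Density = 19.53 / 38.74 = 0.504 g/cm^3
Convert: 0.504 x 1000 = 504 kg/m^3


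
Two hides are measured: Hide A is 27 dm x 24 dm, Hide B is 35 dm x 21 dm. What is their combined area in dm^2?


Hide A area = 27 x 24 = 648 dm^2
Hide B area = 35 x 21 = 735 dm^2
Total = 648 + 735 = 1383 dm^2


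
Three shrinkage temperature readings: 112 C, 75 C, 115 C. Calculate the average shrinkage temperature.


100.7 C

Average = (112 + 75 + 115) / 3
Average = 302 / 3 = 100.7 C


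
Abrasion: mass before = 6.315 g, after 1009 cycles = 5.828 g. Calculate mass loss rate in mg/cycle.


Mass loss = 6.315 - 5.828 = 0.487 g
Rate = 0.487 / 1009 x 1000 = 0.483 mg/cycle


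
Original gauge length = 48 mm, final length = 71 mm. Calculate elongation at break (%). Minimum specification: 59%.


Extension = 71 - 48 = 23 mm
Elongation = 23 / 48 x 100 = 47.9%
Minimum required: 59%
Meets specification: No


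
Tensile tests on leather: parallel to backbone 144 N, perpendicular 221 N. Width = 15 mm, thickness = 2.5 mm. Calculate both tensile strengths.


Area = 15 x 2.5 = 37.5 mm^2
TS (parallel) = 144 / 37.5 = 3.84 N/mm^2
TS (perpendicular) = 221 / 37.5 = 5.89 N/mm^2


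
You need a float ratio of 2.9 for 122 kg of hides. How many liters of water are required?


353.8 L

Water = hide weight x target ratio
Water = 122 x 2.9 = 353.8 L


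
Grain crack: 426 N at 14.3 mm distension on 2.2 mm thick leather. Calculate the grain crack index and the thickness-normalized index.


Crack index = 426 / 14.3 = 29.8 N/mm
Normalized = 29.8 / 2.2 = 13.5 N/mm per mm


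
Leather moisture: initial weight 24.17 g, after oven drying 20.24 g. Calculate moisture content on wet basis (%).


16.3%

Moisture = 24.17 - 20.24 = 3.93 g
MC = 3.93 / 24.17 x 100 = 16.3%


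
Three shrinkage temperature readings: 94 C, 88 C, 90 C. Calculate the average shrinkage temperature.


Average = (94 + 88 + 90) / 3
Average = 272 / 3 = 90.7 C


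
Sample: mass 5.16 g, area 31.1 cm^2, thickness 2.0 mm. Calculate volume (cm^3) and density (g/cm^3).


Thickness in cm = 2.0 / 10 = 0.20 cm
Volume = 31.1 x 0.20 = 6.220 cm^3
Density = 5.16 / 6.220 = 0.830 g/cm^3


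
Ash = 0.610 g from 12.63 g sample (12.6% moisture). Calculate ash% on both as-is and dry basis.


As-is ash% = 0.610 / 12.63 x 100 = 4.83%
Dry mass = 12.63 x (100 - 12.6) / 100 = 11.03862 g
Dry-basis ash% = 0.610 / 11.03862 x 100 = 5.53%


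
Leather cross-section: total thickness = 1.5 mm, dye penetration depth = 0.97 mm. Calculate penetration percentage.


64.7%

Penetration% = 0.97 / 1.5 x 100
Penetration = 64.7%


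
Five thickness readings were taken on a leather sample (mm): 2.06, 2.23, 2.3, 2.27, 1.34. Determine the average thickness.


Sum = 2.06 + 2.23 + 2.3 + 2.27 + 1.34 = 10.20
Average = 10.20 / 5 = 2.04 mm


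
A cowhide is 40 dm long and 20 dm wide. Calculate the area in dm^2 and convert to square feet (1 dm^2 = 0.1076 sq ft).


Area = 40 x 20 = 800 dm^2
Conversion: 800 x 0.1076 = 86.08 sq ft


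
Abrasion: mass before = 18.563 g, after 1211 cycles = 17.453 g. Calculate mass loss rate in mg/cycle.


0.917 mg/cycle

Mass loss = 18.563 - 17.453 = 1.110 g
Rate = 1.110 / 1211 x 1000 = 0.917 mg/cycle


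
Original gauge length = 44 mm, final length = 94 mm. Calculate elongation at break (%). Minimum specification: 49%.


Elongation = 113.6%
Meets spec: Yes


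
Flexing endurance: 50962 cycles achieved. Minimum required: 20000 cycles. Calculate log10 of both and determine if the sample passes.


Achieved: log10 = 4.71
Required: log10 = 4.30
Passes: Yes

log10(50962) = 4.71
log10(20000) = 4.30
Passes: Yes


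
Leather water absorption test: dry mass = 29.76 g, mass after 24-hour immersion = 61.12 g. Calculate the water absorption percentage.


Water absorbed = 61.12 - 29.76 = 31.36 g
WA% = 31.36 / 29.76 x 100 = 105.4%


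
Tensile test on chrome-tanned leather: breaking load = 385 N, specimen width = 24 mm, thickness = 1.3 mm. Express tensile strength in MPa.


12.34 MPa

Cross-section = 24 x 1.3 = 31.2 mm^2
TS = 385 / 31.2 = 12.34 MPa
(1 N/mm^2 = 1 MPa)


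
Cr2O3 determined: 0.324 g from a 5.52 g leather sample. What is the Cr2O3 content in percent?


Cr2O3% = 0.324 / 5.52 x 100
Cr2O3% = 5.87%


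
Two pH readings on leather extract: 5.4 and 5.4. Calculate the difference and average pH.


Difference = 0.0
Average pH = 5.40

Difference = |5.4 - 5.4| = 0.0
Average = (5.4 + 5.4) / 2 = 5.40


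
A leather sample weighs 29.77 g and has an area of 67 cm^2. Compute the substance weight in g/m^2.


Substance weight = mass / area x 10000
SW = 29.77 / 67 x 10000
SW = 4443.3 g/m^2


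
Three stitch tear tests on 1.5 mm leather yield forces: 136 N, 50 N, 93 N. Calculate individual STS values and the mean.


STS1 = 136 / 1.5 = 90.7 N/mm
STS2 = 50 / 1.5 = 33.3 N/mm
STS3 = 93 / 1.5 = 62.0 N/mm
Mean = (90.7 + 33.3 + 62.0) / 3 = 62.0 N/mm


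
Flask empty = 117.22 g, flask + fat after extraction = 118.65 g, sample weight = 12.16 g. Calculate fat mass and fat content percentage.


Fat mass = 118.65 - 117.22 = 1.43 g
Fat% = 1.43 / 12.16 x 100 = 11.8%


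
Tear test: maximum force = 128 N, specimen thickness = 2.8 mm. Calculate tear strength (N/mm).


Tear strength = force / thickness
Tear = 128 / 2.8 = 45.7 N/mm


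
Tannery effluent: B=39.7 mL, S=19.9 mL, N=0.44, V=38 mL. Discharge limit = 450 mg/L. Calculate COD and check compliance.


COD = (39.7 - 19.9) x 0.44 x 8000 / 38 = 1834.1 mg/L
Limit: 450 mg/L
Compliant: No


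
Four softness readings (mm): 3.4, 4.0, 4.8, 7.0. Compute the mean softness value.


4.80 mm


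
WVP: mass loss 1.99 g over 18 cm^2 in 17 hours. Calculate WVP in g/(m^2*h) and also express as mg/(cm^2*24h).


WVP = 65.03 g/(m^2*h)
Daily rate = 156.08 mg/(cm^2*24h)


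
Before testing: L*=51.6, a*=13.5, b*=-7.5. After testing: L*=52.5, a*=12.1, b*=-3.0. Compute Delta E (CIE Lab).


dL = 52.5 - 51.6 = 0.9
da = 12.1 - 13.5 = -1.4
db = -3.0 - (-7.5) = 4.5
dE = sqrt((0.9)^2 + (-1.4)^2 + (4.5)^2) = 4.80


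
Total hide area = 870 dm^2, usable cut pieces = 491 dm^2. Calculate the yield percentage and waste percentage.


Yield = 56.4%
Waste = 43.6%


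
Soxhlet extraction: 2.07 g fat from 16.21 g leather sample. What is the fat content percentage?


Fat content = 2.07 / 16.21 x 100
Fat = 12.8%


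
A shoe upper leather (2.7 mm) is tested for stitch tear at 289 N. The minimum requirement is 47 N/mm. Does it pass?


STS = 289 / 2.7 = 107.0 N/mm
Minimum required: 47 N/mm
Passes: Yes


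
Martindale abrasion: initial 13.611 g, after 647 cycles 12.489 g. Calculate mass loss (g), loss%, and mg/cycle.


Loss = 13.611 - 12.489 = 1.122 g
Loss% = 1.122 / 13.611 x 100 = 8.24%
Rate = 1.122 / 647 x 1000 = 1.734 mg/cycle


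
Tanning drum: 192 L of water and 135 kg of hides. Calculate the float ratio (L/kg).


Float ratio = water / hide weight
Ratio = 192 / 135 = 1.4


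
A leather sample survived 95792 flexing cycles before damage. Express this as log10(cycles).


log10(95792) = 4.98


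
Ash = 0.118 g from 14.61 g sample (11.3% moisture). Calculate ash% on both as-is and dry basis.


As-is ash = 0.81%
Dry-basis ash = 0.91%

As-is ash% = 0.118 / 14.61 x 100 = 0.81%
Dry mass = 14.61 x (100 - 11.3) / 100 = 12.95907 g
Dry-basis ash% = 0.118 / 12.95907 x 100 = 0.91%


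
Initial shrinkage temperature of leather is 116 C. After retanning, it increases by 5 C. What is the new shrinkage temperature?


121 C

New Ts = 116 + 5 = 121 C


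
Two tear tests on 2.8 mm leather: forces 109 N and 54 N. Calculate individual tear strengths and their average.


Tear 1 = 109 / 2.8 = 38.9 N/mm
Tear 2 = 54 / 2.8 = 19.3 N/mm
Average = (38.9 + 19.3) / 2 = 29.1 N/mm


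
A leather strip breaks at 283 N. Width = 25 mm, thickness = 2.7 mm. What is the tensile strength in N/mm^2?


Cross-sectional area = 25 x 2.7 = 67.5 mm^2
Tensile strength = 283 / 67.5 = 4.19 N/mm^2


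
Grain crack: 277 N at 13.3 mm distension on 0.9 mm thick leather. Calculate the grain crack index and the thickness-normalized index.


Crack index = 277 / 13.3 = 20.8 N/mm
Normalized = 20.8 / 0.9 = 23.1 N/mm per mm


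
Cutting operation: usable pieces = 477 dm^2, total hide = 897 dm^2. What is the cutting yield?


Yield = usable / total x 100
Yield = 477 / 897 x 100 = 53.2%


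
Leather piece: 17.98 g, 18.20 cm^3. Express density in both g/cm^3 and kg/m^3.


0.988 g/cm^3
988 kg/m^3


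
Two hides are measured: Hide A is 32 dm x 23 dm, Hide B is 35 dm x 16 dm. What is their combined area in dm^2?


1296 dm^2

Hide A area = 32 x 23 = 736 dm^2
Hide B area = 35 x 16 = 560 dm^2
Total = 736 + 560 = 1296 dm^2


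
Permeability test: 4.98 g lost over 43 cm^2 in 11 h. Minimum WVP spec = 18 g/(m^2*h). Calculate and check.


WVP = 105.29 g/(m^2*h)
Meets specification: Yes

WVP = 4.98 / (43 x 11) x 10000 = 105.29 g/(m^2*h)
Minimum: 18 g/(m^2*h)
Meets spec: Yes


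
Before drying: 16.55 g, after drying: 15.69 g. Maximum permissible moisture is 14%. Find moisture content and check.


MC = (16.55 - 15.69) / 16.55 x 100 = 5.2%
Maximum: 14%
Acceptable: Yes


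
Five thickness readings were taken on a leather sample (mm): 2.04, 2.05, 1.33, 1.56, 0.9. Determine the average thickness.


1.58 mm

Sum = 2.04 + 2.05 + 1.33 + 1.56 + 0.9 = 7.88
Average = 7.88 / 5 = 1.58 mm


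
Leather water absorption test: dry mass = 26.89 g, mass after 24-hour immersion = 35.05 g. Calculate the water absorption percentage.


30.3%

Water absorbed = 35.05 - 26.89 = 8.16 g
WA% = 8.16 / 26.89 x 100 = 30.3%


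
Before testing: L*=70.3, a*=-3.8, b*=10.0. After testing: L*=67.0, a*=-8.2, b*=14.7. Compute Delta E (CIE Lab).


dL = 67.0 - 70.3 = -3.3
da = -8.2 - (-3.8) = -4.4
db = 14.7 - 10.0 = 4.7
dE = sqrt((-3.3)^2 + (-4.4)^2 + (4.7)^2) = 7.23


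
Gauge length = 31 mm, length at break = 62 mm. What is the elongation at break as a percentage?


100.0%

Extension = 62 - 31 = 31 mm
Elongation = 31 / 31 x 100 = 100.0%


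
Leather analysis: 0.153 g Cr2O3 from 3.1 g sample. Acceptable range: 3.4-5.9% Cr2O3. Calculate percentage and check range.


Cr2O3% = 0.153 / 3.1 x 100 = 4.94%
Acceptable range: 3.4 to 5.9%
Within range: Yes


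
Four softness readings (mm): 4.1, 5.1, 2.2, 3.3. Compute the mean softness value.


3.68 mm

Sum = 4.1 + 5.1 + 2.2 + 3.3
Mean = 14.7 / 4 = 3.68 mm


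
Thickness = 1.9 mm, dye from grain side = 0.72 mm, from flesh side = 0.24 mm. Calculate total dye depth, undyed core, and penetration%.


Total dyed = 0.72 + 0.24 = 0.96 mm
Undyed core = 1.9 - 0.96 = 0.94 mm
Penetration = 0.96 / 1.9 x 100 = 50.5%


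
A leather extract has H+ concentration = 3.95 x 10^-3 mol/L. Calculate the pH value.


pH = -log10[H+]
pH = -log10(3.95 x 10^-3) = 2.40


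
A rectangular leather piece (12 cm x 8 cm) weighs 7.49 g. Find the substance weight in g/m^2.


Area = 12 x 8 = 96 cm^2
SW = 7.49 / 96 x 10000 = 780.2 g/m^2


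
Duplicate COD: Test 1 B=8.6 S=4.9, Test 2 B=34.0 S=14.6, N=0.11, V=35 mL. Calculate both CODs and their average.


COD1 = 93.0 mg/L
COD2 = 487.8 mg/L
Average = 290.4 mg/L

COD1 = (8.6 - 4.9) x 0.11 x 8000 / 35 = 93.0 mg/L
COD2 = (34.0 - 14.6) x 0.11 x 8000 / 35 = 487.8 mg/L
Average = (93.0 + 487.8) / 2 = 290.4 mg/L


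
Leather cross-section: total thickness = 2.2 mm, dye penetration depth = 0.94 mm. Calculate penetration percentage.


Penetration% = 0.94 / 2.2 x 100
Penetration = 42.7%


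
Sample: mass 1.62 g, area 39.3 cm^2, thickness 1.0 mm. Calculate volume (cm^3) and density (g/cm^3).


Volume = 3.930 cm^3
Density = 0.412 g/cm^3

Thickness in cm = 1.0 / 10 = 0.10 cm
Volume = 39.3 x 0.10 = 3.930 cm^3
Density = 1.62 / 3.930 = 0.412 g/cm^3


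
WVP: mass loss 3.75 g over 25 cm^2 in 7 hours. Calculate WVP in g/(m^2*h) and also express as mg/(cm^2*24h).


WVP = 3.75 / (25 x 7) x 10000 = 214.29 g/(m^2*h)
Mass loss in mg = 3.75 x 1000 = 3750 mg
Per cm^2 per 24h in mg: 3750 x 24 / (25 x 7) = 90000 / 175 = 514.29 mg/(cm^2*24h)


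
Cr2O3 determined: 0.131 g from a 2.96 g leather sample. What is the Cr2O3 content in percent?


Cr2O3% = 0.131 / 2.96 x 100
Cr2O3% = 4.43%


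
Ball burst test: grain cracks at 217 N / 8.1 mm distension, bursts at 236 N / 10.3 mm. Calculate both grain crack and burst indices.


Crack index = 26.8 N/mm
Burst index = 22.9 N/mm


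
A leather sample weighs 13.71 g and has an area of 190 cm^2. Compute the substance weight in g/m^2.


Substance weight = mass / area x 10000
SW = 13.71 / 190 x 10000
SW = 721.6 g/m^2


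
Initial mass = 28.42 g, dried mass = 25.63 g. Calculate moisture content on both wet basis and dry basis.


Moisture lost = 28.42 - 25.63 = 2.79 g
Wet basis MC = 2.79 / 28.42 x 100 = 9.8%
Dry basis MC = 2.79 / 25.63 x 100 = 10.9%


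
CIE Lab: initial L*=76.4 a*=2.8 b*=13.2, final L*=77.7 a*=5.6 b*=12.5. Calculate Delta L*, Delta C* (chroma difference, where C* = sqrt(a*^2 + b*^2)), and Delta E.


Delta L* = 77.7 - 76.4 = 1.3
C1* = sqrt((2.8)^2 + (13.2)^2) = 13.494
C2* = sqrt((5.6)^2 + (12.5)^2) = 13.697
Delta C* = 13.697 - 13.494 = 0.20
Delta E = sqrt((1.3)^2 + (2.8)^2 + (-0.7)^2) = 3.17


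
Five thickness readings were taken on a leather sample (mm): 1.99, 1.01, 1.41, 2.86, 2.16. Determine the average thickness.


1.89 mm


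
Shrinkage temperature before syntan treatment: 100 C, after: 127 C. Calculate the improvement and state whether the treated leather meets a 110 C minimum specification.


Improvement = 127 - 100 = 27 C
Spec check: 127 C >= 110 C? Yes


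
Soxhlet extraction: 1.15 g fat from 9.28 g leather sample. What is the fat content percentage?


Fat content = 1.15 / 9.28 x 100
Fat = 12.4%


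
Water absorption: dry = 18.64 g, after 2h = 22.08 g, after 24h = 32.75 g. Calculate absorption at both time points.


2h absorption = 18.5%
24h absorption = 75.7%

WA (2h) = (22.08 - 18.64) / 18.64 x 100 = 18.5%
WA (24h) = (32.75 - 18.64) / 18.64 x 100 = 75.7%


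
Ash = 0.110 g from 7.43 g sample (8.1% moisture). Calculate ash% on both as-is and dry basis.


As-is ash% = 0.110 / 7.43 x 100 = 1.48%
Dry mass = 7.43 x (100 - 8.1) / 100 = 6.82817 g
Dry-basis ash% = 0.110 / 6.82817 x 100 = 1.61%


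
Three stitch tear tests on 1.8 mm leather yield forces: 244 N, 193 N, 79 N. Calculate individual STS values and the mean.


STS1 = 244 / 1.8 = 135.6 N/mm
STS2 = 193 / 1.8 = 107.2 N/mm
STS3 = 79 / 1.8 = 43.9 N/mm
Mean = (135.6 + 107.2 + 43.9) / 3 = 95.6 N/mm


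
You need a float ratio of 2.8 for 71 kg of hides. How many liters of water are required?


198.8 L

Water = hide weight x target ratio
Water = 71 x 2.8 = 198.8 L


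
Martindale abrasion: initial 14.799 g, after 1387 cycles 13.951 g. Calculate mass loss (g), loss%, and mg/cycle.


Loss = 14.799 - 13.951 = 0.848 g
Loss% = 0.848 / 14.799 x 100 = 5.73%
Rate = 0.848 / 1387 x 1000 = 0.611 mg/cycle


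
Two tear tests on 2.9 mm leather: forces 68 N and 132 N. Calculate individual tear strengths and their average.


Tear 1 = 23.4 N/mm
Tear 2 = 45.5 N/mm
Average = 34.5 N/mm

Tear 1 = 68 / 2.9 = 23.4 N/mm
Tear 2 = 132 / 2.9 = 45.5 N/mm
Average = (23.4 + 45.5) / 2 = 34.5 N/mm


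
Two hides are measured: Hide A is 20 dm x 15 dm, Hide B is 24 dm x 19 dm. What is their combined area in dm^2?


756 dm^2

Hide A area = 20 x 15 = 300 dm^2
Hide B area = 24 x 19 = 456 dm^2
Total = 300 + 456 = 756 dm^2


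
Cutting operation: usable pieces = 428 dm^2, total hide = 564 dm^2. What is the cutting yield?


75.9%

Yield = usable / total x 100
Yield = 428 / 564 x 100 = 75.9%


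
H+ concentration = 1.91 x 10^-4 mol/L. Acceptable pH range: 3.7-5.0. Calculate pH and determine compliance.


pH = 3.72
Compliant: Yes


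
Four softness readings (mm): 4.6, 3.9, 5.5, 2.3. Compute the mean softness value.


Sum = 4.6 + 3.9 + 5.5 + 2.3
Mean = 16.3 / 4 = 4.08 mm


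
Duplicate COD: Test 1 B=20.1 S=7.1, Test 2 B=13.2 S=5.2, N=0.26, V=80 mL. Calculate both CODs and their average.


COD1 = (20.1 - 7.1) x 0.26 x 8000 / 80 = 338.0 mg/L
COD2 = (13.2 - 5.2) x 0.26 x 8000 / 80 = 208.0 mg/L
Average = (338.0 + 208.0) / 2 = 273.0 mg/L


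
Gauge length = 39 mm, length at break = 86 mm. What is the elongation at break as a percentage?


120.5%


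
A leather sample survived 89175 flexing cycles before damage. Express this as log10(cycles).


4.95

log10(89175) = 4.95


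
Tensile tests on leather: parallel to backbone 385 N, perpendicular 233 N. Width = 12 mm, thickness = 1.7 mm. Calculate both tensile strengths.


Parallel = 18.87 N/mm^2
Perpendicular = 11.42 N/mm^2

Area = 12 x 1.7 = 20.4 mm^2
TS (parallel) = 385 / 20.4 = 18.87 N/mm^2
TS (perpendicular) = 233 / 20.4 = 11.42 N/mm^2


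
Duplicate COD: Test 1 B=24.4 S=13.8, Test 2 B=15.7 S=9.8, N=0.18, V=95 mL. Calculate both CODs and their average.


COD1 = (24.4 - 13.8) x 0.18 x 8000 / 95 = 160.7 mg/L
COD2 = (15.7 - 9.8) x 0.18 x 8000 / 95 = 89.4 mg/L
Average = (160.7 + 89.4) / 2 = 125.1 mg/L


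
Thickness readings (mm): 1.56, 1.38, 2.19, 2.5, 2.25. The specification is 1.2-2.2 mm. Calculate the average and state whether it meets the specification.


Sum = 9.88
Average = 9.88 / 5 = 1.98 mm
Specification range: 1.2 to 2.2 mm
Within spec: Yes


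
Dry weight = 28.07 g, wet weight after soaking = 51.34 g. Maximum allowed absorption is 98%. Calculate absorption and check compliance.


WA = (51.34 - 28.07) / 28.07 x 100 = 82.9%
Maximum allowed: 98%
Compliant: Yes


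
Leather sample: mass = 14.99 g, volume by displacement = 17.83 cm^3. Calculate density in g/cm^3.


0.841 g/cm^3

Density = mass / volume
Density = 14.99 / 17.83 = 0.841 g/cm^3


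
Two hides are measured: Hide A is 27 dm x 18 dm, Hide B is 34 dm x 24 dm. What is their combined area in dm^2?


1302 dm^2

Hide A area = 27 x 18 = 486 dm^2
Hide B area = 34 x 24 = 816 dm^2
Total = 486 + 816 = 1302 dm^2


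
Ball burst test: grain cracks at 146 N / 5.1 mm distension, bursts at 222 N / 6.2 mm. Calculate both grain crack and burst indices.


Crack index = 146 / 5.1 = 28.6 N/mm
Burst index = 222 / 6.2 = 35.8 N/mm


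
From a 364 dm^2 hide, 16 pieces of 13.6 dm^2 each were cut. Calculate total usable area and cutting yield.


Usable area = 217.6 dm^2
Yield = 59.8%

Total usable = 16 x 13.6 = 217.6 dm^2
Yield = 217.6 / 364 x 100 = 59.8%


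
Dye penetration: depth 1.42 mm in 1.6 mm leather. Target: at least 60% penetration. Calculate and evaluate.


Penetration = 1.42 / 1.6 x 100 = 88.8%
Target: 60%
Meets target: Yes


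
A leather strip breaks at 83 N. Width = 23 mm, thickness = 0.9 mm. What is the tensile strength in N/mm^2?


Cross-sectional area = 23 x 0.9 = 20.7 mm^2
Tensile strength = 83 / 20.7 = 4.01 N/mm^2


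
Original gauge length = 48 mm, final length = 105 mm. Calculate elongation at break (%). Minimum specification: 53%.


Elongation = 118.8%
Meets spec: Yes
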